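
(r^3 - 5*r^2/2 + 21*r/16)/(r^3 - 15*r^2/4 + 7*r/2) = (r - 3/4)/(r - 2)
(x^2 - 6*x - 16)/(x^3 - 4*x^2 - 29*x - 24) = (x + 2)/(x^2 + 4*x + 3)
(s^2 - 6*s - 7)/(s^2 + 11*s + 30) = (s^2 - 6*s - 7)/(s^2 + 11*s + 30)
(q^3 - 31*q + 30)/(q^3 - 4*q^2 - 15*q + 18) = (q^2 + q - 30)/(q^2 - 3*q - 18)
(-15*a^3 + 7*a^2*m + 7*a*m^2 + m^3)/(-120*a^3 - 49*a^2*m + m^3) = (a - m)/(8*a - m)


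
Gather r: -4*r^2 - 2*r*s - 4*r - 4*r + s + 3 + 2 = -4*r^2 + r*(-2*s - 8) + s + 5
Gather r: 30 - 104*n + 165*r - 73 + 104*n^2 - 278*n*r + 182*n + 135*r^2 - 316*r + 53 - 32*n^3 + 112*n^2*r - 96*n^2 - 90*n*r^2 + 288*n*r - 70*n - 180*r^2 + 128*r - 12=-32*n^3 + 8*n^2 + 8*n + r^2*(-90*n - 45) + r*(112*n^2 + 10*n - 23) - 2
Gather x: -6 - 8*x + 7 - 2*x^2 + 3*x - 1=-2*x^2 - 5*x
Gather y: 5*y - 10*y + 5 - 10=-5*y - 5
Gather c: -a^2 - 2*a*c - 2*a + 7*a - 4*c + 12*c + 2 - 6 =-a^2 + 5*a + c*(8 - 2*a) - 4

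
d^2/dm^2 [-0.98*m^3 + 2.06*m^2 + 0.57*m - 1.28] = 4.12 - 5.88*m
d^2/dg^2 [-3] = 0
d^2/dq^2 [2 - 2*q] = 0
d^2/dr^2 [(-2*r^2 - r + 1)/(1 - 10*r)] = -176/(1000*r^3 - 300*r^2 + 30*r - 1)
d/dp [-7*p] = -7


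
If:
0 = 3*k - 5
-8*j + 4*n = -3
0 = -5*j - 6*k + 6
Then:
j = -4/5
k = 5/3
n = -47/20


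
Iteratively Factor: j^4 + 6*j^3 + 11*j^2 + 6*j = (j + 2)*(j^3 + 4*j^2 + 3*j) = (j + 2)*(j + 3)*(j^2 + j) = j*(j + 2)*(j + 3)*(j + 1)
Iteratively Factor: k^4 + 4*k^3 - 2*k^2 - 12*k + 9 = (k + 3)*(k^3 + k^2 - 5*k + 3) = (k + 3)^2*(k^2 - 2*k + 1) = (k - 1)*(k + 3)^2*(k - 1)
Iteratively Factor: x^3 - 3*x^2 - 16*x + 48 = (x - 4)*(x^2 + x - 12) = (x - 4)*(x - 3)*(x + 4)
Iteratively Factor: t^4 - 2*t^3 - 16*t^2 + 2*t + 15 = (t - 1)*(t^3 - t^2 - 17*t - 15) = (t - 1)*(t + 3)*(t^2 - 4*t - 5) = (t - 5)*(t - 1)*(t + 3)*(t + 1)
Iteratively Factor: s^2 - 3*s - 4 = (s + 1)*(s - 4)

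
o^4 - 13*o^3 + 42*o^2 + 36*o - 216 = (o - 6)^2*(o - 3)*(o + 2)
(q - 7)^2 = q^2 - 14*q + 49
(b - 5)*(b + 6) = b^2 + b - 30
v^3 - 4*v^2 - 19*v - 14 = (v - 7)*(v + 1)*(v + 2)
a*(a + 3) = a^2 + 3*a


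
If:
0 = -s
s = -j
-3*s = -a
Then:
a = 0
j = 0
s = 0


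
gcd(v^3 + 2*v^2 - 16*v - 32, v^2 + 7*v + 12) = v + 4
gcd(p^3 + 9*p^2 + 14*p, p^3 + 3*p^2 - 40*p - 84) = p^2 + 9*p + 14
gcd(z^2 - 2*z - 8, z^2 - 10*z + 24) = z - 4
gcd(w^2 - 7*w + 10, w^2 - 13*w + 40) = w - 5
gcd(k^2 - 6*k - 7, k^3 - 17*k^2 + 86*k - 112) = k - 7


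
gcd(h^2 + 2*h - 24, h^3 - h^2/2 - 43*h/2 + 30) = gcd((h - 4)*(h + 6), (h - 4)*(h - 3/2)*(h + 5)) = h - 4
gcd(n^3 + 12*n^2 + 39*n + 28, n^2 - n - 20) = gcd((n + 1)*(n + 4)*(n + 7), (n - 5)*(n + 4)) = n + 4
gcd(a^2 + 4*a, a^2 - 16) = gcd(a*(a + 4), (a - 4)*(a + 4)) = a + 4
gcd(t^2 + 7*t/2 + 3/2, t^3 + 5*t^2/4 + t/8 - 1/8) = t + 1/2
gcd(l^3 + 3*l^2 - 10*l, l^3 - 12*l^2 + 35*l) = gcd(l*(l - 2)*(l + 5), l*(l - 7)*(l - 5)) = l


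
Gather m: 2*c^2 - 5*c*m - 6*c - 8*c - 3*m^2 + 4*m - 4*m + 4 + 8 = 2*c^2 - 5*c*m - 14*c - 3*m^2 + 12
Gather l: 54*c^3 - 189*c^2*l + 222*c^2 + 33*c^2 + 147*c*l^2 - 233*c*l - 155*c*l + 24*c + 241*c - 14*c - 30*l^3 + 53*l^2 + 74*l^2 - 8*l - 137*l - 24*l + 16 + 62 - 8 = 54*c^3 + 255*c^2 + 251*c - 30*l^3 + l^2*(147*c + 127) + l*(-189*c^2 - 388*c - 169) + 70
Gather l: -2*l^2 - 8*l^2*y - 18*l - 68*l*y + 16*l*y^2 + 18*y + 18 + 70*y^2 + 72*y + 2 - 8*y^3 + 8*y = l^2*(-8*y - 2) + l*(16*y^2 - 68*y - 18) - 8*y^3 + 70*y^2 + 98*y + 20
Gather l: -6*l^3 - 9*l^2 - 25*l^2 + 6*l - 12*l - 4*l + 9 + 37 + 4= -6*l^3 - 34*l^2 - 10*l + 50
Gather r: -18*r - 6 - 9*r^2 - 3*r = -9*r^2 - 21*r - 6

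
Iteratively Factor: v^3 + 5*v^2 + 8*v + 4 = (v + 1)*(v^2 + 4*v + 4) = (v + 1)*(v + 2)*(v + 2)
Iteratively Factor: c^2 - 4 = (c - 2)*(c + 2)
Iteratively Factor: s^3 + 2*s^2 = (s)*(s^2 + 2*s) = s*(s + 2)*(s)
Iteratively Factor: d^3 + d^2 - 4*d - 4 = (d + 1)*(d^2 - 4) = (d + 1)*(d + 2)*(d - 2)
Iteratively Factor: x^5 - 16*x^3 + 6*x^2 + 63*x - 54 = (x + 3)*(x^4 - 3*x^3 - 7*x^2 + 27*x - 18) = (x - 3)*(x + 3)*(x^3 - 7*x + 6) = (x - 3)*(x - 2)*(x + 3)*(x^2 + 2*x - 3) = (x - 3)*(x - 2)*(x - 1)*(x + 3)*(x + 3)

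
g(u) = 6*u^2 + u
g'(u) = 12*u + 1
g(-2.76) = 42.95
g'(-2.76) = -32.12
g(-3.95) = 89.66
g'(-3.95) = -46.40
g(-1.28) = 8.55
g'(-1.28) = -14.36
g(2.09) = 28.30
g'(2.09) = 26.08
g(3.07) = 59.62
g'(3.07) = 37.84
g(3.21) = 65.03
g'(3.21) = 39.52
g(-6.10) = 217.16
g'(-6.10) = -72.20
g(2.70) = 46.44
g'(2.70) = 33.40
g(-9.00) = 477.00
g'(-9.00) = -107.00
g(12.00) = 876.00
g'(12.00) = 145.00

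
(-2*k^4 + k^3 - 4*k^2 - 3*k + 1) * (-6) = 12*k^4 - 6*k^3 + 24*k^2 + 18*k - 6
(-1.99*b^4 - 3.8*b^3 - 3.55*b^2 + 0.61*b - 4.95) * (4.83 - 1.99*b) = 3.9601*b^5 - 2.0497*b^4 - 11.2895*b^3 - 18.3604*b^2 + 12.7968*b - 23.9085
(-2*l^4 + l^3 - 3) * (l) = -2*l^5 + l^4 - 3*l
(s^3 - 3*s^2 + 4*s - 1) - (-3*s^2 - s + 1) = s^3 + 5*s - 2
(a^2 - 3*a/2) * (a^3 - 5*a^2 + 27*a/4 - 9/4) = a^5 - 13*a^4/2 + 57*a^3/4 - 99*a^2/8 + 27*a/8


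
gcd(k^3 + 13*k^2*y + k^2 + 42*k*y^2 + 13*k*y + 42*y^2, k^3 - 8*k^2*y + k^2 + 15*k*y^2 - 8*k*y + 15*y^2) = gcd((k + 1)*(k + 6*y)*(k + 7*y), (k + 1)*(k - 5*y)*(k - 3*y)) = k + 1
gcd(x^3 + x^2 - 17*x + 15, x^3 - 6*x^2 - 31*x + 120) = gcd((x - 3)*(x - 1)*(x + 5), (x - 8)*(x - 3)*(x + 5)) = x^2 + 2*x - 15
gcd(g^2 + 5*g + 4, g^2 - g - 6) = 1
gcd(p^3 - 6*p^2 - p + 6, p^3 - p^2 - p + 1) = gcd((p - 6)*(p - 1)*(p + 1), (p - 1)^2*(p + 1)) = p^2 - 1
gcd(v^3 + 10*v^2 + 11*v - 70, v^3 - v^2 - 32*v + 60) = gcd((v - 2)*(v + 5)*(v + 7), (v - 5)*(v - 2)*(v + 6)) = v - 2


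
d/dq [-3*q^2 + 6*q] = 6 - 6*q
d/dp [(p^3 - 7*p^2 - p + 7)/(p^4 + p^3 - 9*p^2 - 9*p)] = (-p^4 + 16*p^3 - 30*p^2 + 63)/(p^2*(p^4 - 18*p^2 + 81))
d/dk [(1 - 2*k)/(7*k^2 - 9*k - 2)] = (14*k^2 - 14*k + 13)/(49*k^4 - 126*k^3 + 53*k^2 + 36*k + 4)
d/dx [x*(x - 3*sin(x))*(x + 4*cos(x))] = -x*(x - 3*sin(x))*(4*sin(x) - 1) - x*(x + 4*cos(x))*(3*cos(x) - 1) + (x - 3*sin(x))*(x + 4*cos(x))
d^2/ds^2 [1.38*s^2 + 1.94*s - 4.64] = 2.76000000000000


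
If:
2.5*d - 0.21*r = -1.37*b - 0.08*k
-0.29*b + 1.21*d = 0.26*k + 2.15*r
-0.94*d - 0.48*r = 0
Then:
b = 1.82565970225545*r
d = -0.51063829787234*r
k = -12.6819755926139*r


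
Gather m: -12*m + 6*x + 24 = -12*m + 6*x + 24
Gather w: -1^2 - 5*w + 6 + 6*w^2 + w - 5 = 6*w^2 - 4*w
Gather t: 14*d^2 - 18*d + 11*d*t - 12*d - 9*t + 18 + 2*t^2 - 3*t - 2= 14*d^2 - 30*d + 2*t^2 + t*(11*d - 12) + 16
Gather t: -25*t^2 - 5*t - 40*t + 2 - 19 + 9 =-25*t^2 - 45*t - 8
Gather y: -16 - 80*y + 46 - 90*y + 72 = 102 - 170*y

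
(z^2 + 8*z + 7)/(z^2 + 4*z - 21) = (z + 1)/(z - 3)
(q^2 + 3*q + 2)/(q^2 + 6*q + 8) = (q + 1)/(q + 4)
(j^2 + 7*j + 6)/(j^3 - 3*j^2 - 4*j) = (j + 6)/(j*(j - 4))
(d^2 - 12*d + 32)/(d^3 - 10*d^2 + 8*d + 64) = 1/(d + 2)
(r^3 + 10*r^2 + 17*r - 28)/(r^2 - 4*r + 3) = (r^2 + 11*r + 28)/(r - 3)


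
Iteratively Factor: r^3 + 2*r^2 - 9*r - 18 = (r - 3)*(r^2 + 5*r + 6) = (r - 3)*(r + 2)*(r + 3)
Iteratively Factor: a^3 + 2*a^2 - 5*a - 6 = (a + 3)*(a^2 - a - 2) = (a - 2)*(a + 3)*(a + 1)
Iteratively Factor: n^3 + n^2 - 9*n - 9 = (n + 1)*(n^2 - 9) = (n + 1)*(n + 3)*(n - 3)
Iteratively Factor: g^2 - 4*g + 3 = (g - 3)*(g - 1)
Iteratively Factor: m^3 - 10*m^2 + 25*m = (m - 5)*(m^2 - 5*m) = m*(m - 5)*(m - 5)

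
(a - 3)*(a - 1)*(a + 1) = a^3 - 3*a^2 - a + 3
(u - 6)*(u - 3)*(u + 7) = u^3 - 2*u^2 - 45*u + 126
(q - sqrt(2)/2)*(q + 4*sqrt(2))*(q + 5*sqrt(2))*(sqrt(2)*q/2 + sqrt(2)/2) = sqrt(2)*q^4/2 + sqrt(2)*q^3/2 + 17*q^3/2 + 17*q^2/2 + 31*sqrt(2)*q^2/2 - 20*q + 31*sqrt(2)*q/2 - 20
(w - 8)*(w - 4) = w^2 - 12*w + 32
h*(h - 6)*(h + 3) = h^3 - 3*h^2 - 18*h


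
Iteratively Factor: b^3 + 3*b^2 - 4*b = (b - 1)*(b^2 + 4*b) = b*(b - 1)*(b + 4)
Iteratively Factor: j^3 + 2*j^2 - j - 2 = (j - 1)*(j^2 + 3*j + 2) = (j - 1)*(j + 1)*(j + 2)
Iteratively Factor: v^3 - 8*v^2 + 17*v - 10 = (v - 2)*(v^2 - 6*v + 5) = (v - 2)*(v - 1)*(v - 5)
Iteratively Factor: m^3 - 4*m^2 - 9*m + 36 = (m + 3)*(m^2 - 7*m + 12) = (m - 3)*(m + 3)*(m - 4)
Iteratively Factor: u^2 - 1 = (u + 1)*(u - 1)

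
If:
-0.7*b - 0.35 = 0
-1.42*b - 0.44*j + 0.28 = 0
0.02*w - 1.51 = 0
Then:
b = -0.50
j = 2.25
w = 75.50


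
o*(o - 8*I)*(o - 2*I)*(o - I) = o^4 - 11*I*o^3 - 26*o^2 + 16*I*o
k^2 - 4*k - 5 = (k - 5)*(k + 1)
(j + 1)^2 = j^2 + 2*j + 1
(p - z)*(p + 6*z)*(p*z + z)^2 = p^4*z^2 + 5*p^3*z^3 + 2*p^3*z^2 - 6*p^2*z^4 + 10*p^2*z^3 + p^2*z^2 - 12*p*z^4 + 5*p*z^3 - 6*z^4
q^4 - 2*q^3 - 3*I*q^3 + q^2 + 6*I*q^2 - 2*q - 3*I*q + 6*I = (q - 2)*(q - 3*I)*(q - I)*(q + I)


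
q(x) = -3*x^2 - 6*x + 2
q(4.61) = -89.42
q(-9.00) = -187.00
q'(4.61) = -33.66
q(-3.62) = -15.59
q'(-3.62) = 15.72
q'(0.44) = -8.64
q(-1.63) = 3.81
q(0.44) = -1.22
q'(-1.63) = 3.78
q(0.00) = 2.00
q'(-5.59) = 27.54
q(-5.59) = -58.20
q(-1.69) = 3.57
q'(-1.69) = 4.14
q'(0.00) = -6.00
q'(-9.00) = 48.00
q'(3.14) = -24.84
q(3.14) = -46.42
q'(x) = -6*x - 6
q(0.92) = -6.06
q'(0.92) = -11.52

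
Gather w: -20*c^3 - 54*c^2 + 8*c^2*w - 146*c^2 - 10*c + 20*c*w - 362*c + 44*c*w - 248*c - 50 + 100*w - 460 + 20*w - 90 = -20*c^3 - 200*c^2 - 620*c + w*(8*c^2 + 64*c + 120) - 600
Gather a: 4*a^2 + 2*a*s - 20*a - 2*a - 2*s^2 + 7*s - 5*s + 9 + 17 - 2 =4*a^2 + a*(2*s - 22) - 2*s^2 + 2*s + 24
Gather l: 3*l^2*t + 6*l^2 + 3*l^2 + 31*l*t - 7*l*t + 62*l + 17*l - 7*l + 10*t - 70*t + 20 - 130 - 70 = l^2*(3*t + 9) + l*(24*t + 72) - 60*t - 180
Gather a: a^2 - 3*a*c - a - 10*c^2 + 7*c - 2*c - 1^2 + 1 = a^2 + a*(-3*c - 1) - 10*c^2 + 5*c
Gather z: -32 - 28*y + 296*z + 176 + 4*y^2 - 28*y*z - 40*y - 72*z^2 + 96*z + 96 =4*y^2 - 68*y - 72*z^2 + z*(392 - 28*y) + 240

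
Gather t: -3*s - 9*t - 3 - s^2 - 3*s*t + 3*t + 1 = -s^2 - 3*s + t*(-3*s - 6) - 2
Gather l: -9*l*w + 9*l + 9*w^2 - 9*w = l*(9 - 9*w) + 9*w^2 - 9*w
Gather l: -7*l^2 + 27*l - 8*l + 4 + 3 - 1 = -7*l^2 + 19*l + 6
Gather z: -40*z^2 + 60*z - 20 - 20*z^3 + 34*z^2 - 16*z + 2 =-20*z^3 - 6*z^2 + 44*z - 18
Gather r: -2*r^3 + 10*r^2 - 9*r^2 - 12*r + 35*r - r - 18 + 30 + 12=-2*r^3 + r^2 + 22*r + 24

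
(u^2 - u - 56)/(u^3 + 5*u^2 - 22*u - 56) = (u - 8)/(u^2 - 2*u - 8)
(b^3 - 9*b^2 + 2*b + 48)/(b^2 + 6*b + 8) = (b^2 - 11*b + 24)/(b + 4)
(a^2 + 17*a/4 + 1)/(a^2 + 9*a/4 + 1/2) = (a + 4)/(a + 2)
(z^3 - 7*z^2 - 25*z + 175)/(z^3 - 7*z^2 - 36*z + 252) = (z^2 - 25)/(z^2 - 36)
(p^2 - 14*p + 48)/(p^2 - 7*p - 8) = (p - 6)/(p + 1)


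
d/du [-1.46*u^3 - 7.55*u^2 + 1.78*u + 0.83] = -4.38*u^2 - 15.1*u + 1.78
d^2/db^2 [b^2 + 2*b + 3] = 2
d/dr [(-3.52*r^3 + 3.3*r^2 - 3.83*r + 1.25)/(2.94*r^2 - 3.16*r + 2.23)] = (-10.3488*r^4 + 22.2464*r^3 - 22.7166*r^2 + 7.368*r - 4.5909)/(8.6436*r^4 - 18.5808*r^3 + 23.098*r^2 - 14.0936*r + 4.9729)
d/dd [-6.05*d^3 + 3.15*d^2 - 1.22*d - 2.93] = -18.15*d^2 + 6.3*d - 1.22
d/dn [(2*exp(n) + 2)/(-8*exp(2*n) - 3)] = 2*(16*(exp(n) + 1)*exp(n) - 8*exp(2*n) - 3)*exp(n)/(8*exp(2*n) + 3)^2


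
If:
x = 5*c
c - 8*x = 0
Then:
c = 0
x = 0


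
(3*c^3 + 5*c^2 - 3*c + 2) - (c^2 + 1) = 3*c^3 + 4*c^2 - 3*c + 1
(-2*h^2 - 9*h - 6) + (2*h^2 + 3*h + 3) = -6*h - 3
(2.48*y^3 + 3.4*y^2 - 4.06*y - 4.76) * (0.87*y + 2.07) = 2.1576*y^4 + 8.0916*y^3 + 3.5058*y^2 - 12.5454*y - 9.8532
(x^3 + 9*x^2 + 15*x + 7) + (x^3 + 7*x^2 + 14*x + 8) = 2*x^3 + 16*x^2 + 29*x + 15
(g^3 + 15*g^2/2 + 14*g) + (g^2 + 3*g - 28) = g^3 + 17*g^2/2 + 17*g - 28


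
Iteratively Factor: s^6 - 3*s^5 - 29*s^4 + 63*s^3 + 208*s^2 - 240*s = (s - 1)*(s^5 - 2*s^4 - 31*s^3 + 32*s^2 + 240*s) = (s - 5)*(s - 1)*(s^4 + 3*s^3 - 16*s^2 - 48*s) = s*(s - 5)*(s - 1)*(s^3 + 3*s^2 - 16*s - 48) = s*(s - 5)*(s - 4)*(s - 1)*(s^2 + 7*s + 12) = s*(s - 5)*(s - 4)*(s - 1)*(s + 4)*(s + 3)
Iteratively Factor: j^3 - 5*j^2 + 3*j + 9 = (j - 3)*(j^2 - 2*j - 3) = (j - 3)*(j + 1)*(j - 3)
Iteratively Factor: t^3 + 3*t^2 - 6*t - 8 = (t + 4)*(t^2 - t - 2) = (t - 2)*(t + 4)*(t + 1)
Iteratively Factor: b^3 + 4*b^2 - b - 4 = (b + 4)*(b^2 - 1) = (b + 1)*(b + 4)*(b - 1)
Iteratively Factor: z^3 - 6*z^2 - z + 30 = (z - 5)*(z^2 - z - 6) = (z - 5)*(z + 2)*(z - 3)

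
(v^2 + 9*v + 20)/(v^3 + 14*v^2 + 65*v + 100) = 1/(v + 5)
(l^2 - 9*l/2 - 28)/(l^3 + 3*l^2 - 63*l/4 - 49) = 2*(l - 8)/(2*l^2 - l - 28)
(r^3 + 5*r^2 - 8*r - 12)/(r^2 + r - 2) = (r^3 + 5*r^2 - 8*r - 12)/(r^2 + r - 2)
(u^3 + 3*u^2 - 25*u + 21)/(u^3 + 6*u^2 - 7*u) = (u - 3)/u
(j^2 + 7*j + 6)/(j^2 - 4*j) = (j^2 + 7*j + 6)/(j*(j - 4))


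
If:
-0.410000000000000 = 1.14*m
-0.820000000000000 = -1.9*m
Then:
No Solution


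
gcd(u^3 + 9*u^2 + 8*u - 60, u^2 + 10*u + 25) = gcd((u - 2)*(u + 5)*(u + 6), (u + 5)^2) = u + 5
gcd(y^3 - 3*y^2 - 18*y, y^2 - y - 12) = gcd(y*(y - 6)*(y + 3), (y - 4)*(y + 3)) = y + 3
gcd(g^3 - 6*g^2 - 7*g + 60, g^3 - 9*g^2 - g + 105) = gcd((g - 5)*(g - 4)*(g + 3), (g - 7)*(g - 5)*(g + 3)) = g^2 - 2*g - 15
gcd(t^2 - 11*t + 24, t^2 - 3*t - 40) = t - 8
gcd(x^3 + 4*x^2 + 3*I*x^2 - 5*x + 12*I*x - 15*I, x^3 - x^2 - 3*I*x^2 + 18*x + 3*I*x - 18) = x^2 + x*(-1 + 3*I) - 3*I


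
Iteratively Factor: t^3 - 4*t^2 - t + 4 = (t - 1)*(t^2 - 3*t - 4) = (t - 1)*(t + 1)*(t - 4)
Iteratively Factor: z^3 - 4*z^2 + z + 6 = (z + 1)*(z^2 - 5*z + 6) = (z - 2)*(z + 1)*(z - 3)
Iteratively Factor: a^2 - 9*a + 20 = (a - 4)*(a - 5)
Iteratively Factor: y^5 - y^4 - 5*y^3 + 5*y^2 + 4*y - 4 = (y + 1)*(y^4 - 2*y^3 - 3*y^2 + 8*y - 4) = (y - 1)*(y + 1)*(y^3 - y^2 - 4*y + 4) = (y - 1)^2*(y + 1)*(y^2 - 4) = (y - 1)^2*(y + 1)*(y + 2)*(y - 2)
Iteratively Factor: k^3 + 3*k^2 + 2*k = (k)*(k^2 + 3*k + 2) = k*(k + 1)*(k + 2)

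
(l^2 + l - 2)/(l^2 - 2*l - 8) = (l - 1)/(l - 4)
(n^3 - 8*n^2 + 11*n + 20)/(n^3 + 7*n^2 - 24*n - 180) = (n^2 - 3*n - 4)/(n^2 + 12*n + 36)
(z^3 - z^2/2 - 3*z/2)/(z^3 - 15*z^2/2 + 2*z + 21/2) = z/(z - 7)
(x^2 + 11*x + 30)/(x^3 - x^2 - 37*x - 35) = (x + 6)/(x^2 - 6*x - 7)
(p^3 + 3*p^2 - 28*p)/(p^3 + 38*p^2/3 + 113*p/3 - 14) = 3*p*(p - 4)/(3*p^2 + 17*p - 6)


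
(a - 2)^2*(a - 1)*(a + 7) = a^4 + 2*a^3 - 27*a^2 + 52*a - 28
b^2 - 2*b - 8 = (b - 4)*(b + 2)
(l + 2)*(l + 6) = l^2 + 8*l + 12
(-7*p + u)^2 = 49*p^2 - 14*p*u + u^2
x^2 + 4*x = x*(x + 4)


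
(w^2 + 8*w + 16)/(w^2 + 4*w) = (w + 4)/w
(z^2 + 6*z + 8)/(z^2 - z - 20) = (z + 2)/(z - 5)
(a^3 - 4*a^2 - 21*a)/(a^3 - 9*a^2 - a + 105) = a/(a - 5)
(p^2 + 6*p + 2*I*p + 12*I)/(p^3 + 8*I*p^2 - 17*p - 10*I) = (p + 6)/(p^2 + 6*I*p - 5)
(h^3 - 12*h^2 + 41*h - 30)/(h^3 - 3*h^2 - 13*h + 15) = (h - 6)/(h + 3)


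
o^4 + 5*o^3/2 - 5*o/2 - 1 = (o - 1)*(o + 1/2)*(o + 1)*(o + 2)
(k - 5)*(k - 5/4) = k^2 - 25*k/4 + 25/4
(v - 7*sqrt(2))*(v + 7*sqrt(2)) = v^2 - 98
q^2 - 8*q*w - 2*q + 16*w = (q - 2)*(q - 8*w)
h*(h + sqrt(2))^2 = h^3 + 2*sqrt(2)*h^2 + 2*h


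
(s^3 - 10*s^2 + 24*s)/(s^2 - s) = (s^2 - 10*s + 24)/(s - 1)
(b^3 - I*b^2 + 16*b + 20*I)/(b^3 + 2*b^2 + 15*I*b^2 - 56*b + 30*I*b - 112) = (b^3 - I*b^2 + 16*b + 20*I)/(b^3 + b^2*(2 + 15*I) + b*(-56 + 30*I) - 112)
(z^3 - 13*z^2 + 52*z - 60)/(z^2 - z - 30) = (z^2 - 7*z + 10)/(z + 5)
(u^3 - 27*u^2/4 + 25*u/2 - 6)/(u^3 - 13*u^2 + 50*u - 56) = (u - 3/4)/(u - 7)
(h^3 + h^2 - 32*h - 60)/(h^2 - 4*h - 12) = h + 5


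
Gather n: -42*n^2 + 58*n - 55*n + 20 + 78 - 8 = -42*n^2 + 3*n + 90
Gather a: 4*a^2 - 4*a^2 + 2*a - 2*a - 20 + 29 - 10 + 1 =0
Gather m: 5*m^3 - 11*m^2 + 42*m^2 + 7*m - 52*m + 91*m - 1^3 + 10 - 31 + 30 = 5*m^3 + 31*m^2 + 46*m + 8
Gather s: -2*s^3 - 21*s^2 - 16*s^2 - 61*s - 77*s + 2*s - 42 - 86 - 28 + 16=-2*s^3 - 37*s^2 - 136*s - 140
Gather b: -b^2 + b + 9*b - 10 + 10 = -b^2 + 10*b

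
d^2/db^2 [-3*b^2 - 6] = -6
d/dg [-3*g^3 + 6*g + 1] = 6 - 9*g^2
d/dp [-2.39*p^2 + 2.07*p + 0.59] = 2.07 - 4.78*p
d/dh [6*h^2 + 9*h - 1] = 12*h + 9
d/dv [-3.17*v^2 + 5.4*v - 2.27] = 5.4 - 6.34*v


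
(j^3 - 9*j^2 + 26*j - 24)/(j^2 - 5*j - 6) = (-j^3 + 9*j^2 - 26*j + 24)/(-j^2 + 5*j + 6)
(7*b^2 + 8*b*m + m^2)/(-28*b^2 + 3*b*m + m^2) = (-b - m)/(4*b - m)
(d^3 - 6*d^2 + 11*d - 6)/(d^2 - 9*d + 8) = (d^2 - 5*d + 6)/(d - 8)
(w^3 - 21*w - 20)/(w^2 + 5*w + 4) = w - 5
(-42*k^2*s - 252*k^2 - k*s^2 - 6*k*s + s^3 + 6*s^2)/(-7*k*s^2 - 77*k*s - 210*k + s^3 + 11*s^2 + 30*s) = (6*k + s)/(s + 5)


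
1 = 1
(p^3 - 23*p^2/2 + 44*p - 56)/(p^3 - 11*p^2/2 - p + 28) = (p - 4)/(p + 2)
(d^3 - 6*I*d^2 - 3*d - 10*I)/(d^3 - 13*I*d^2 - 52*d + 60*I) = (d + I)/(d - 6*I)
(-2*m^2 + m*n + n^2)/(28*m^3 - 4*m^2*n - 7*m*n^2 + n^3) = (-m + n)/(14*m^2 - 9*m*n + n^2)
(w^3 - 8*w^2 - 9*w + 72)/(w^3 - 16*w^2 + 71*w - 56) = (w^2 - 9)/(w^2 - 8*w + 7)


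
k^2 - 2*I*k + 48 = (k - 8*I)*(k + 6*I)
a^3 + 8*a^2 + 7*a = a*(a + 1)*(a + 7)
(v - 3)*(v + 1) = v^2 - 2*v - 3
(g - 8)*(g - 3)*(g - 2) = g^3 - 13*g^2 + 46*g - 48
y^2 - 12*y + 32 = (y - 8)*(y - 4)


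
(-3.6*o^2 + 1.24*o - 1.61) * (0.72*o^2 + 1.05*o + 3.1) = -2.592*o^4 - 2.8872*o^3 - 11.0172*o^2 + 2.1535*o - 4.991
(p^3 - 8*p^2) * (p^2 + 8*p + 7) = p^5 - 57*p^3 - 56*p^2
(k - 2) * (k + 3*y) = k^2 + 3*k*y - 2*k - 6*y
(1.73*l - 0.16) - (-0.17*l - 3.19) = 1.9*l + 3.03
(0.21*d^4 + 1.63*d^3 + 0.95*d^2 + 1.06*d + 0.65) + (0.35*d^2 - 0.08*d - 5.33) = 0.21*d^4 + 1.63*d^3 + 1.3*d^2 + 0.98*d - 4.68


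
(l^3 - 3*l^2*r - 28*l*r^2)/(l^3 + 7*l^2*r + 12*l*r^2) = (l - 7*r)/(l + 3*r)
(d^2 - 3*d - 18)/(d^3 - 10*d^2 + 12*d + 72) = (d + 3)/(d^2 - 4*d - 12)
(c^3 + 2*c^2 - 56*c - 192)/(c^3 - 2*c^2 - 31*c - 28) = (c^2 - 2*c - 48)/(c^2 - 6*c - 7)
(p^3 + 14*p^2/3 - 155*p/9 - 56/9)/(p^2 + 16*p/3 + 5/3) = (3*p^2 + 13*p - 56)/(3*(p + 5))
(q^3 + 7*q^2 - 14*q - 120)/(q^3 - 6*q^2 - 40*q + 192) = (q + 5)/(q - 8)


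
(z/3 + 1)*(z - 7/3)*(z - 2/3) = z^3/3 - 67*z/27 + 14/9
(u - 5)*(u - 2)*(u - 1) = u^3 - 8*u^2 + 17*u - 10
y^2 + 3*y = y*(y + 3)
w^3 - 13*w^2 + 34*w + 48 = (w - 8)*(w - 6)*(w + 1)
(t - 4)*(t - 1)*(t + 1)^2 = t^4 - 3*t^3 - 5*t^2 + 3*t + 4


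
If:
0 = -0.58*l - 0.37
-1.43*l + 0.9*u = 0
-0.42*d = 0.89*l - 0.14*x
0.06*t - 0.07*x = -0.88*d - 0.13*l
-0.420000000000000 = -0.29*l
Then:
No Solution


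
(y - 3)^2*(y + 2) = y^3 - 4*y^2 - 3*y + 18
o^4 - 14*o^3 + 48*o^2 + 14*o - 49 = (o - 7)^2*(o - 1)*(o + 1)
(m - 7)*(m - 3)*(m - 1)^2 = m^4 - 12*m^3 + 42*m^2 - 52*m + 21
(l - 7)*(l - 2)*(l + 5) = l^3 - 4*l^2 - 31*l + 70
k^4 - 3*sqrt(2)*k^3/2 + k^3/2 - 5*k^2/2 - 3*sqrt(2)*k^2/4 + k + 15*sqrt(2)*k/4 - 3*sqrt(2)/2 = (k - 1)*(k - 1/2)*(k + 2)*(k - 3*sqrt(2)/2)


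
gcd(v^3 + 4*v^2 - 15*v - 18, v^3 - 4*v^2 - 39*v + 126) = v^2 + 3*v - 18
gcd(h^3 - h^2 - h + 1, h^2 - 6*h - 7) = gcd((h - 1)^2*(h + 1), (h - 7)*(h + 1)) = h + 1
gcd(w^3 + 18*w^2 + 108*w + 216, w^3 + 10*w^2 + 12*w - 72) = w^2 + 12*w + 36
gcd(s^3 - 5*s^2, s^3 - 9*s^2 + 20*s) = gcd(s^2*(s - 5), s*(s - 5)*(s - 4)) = s^2 - 5*s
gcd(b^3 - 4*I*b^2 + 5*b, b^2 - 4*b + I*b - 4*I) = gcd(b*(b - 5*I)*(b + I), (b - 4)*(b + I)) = b + I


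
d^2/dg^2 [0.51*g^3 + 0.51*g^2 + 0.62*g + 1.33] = 3.06*g + 1.02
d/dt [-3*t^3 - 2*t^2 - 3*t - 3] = -9*t^2 - 4*t - 3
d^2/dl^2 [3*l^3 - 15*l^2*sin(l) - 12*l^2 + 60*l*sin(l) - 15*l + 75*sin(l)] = 15*l^2*sin(l) - 60*sqrt(2)*l*sin(l + pi/4) + 18*l - 105*sin(l) + 120*cos(l) - 24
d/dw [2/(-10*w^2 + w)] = 2*(20*w - 1)/(w^2*(10*w - 1)^2)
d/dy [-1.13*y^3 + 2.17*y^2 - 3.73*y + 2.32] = -3.39*y^2 + 4.34*y - 3.73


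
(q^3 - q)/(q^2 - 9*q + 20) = (q^3 - q)/(q^2 - 9*q + 20)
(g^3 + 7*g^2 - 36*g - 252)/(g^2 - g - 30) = (g^2 + 13*g + 42)/(g + 5)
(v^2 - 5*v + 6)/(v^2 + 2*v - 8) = (v - 3)/(v + 4)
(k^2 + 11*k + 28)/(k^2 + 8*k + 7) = (k + 4)/(k + 1)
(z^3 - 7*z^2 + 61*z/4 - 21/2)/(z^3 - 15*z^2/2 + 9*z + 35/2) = (z^2 - 7*z/2 + 3)/(z^2 - 4*z - 5)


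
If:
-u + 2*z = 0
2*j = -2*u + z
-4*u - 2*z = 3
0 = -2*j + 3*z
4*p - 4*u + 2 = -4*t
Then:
No Solution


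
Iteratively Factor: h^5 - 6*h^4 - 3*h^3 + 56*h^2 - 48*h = (h)*(h^4 - 6*h^3 - 3*h^2 + 56*h - 48) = h*(h - 4)*(h^3 - 2*h^2 - 11*h + 12) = h*(h - 4)*(h - 1)*(h^2 - h - 12) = h*(h - 4)*(h - 1)*(h + 3)*(h - 4)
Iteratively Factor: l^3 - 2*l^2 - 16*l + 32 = (l - 2)*(l^2 - 16) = (l - 2)*(l + 4)*(l - 4)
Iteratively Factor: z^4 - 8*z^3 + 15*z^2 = (z - 5)*(z^3 - 3*z^2) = (z - 5)*(z - 3)*(z^2) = z*(z - 5)*(z - 3)*(z)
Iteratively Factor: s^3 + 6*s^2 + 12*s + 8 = (s + 2)*(s^2 + 4*s + 4) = (s + 2)^2*(s + 2)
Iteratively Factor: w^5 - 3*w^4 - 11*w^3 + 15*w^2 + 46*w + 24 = (w + 1)*(w^4 - 4*w^3 - 7*w^2 + 22*w + 24) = (w - 4)*(w + 1)*(w^3 - 7*w - 6) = (w - 4)*(w + 1)^2*(w^2 - w - 6) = (w - 4)*(w + 1)^2*(w + 2)*(w - 3)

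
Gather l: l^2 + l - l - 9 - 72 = l^2 - 81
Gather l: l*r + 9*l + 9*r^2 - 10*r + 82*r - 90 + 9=l*(r + 9) + 9*r^2 + 72*r - 81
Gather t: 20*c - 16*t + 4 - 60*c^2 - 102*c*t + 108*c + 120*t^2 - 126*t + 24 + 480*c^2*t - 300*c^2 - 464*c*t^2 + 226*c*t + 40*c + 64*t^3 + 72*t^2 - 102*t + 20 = -360*c^2 + 168*c + 64*t^3 + t^2*(192 - 464*c) + t*(480*c^2 + 124*c - 244) + 48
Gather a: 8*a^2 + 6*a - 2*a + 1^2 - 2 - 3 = 8*a^2 + 4*a - 4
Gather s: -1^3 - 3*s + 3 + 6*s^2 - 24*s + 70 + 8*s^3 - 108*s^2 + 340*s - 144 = 8*s^3 - 102*s^2 + 313*s - 72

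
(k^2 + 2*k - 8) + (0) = k^2 + 2*k - 8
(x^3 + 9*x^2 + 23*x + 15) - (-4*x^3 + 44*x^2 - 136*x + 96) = 5*x^3 - 35*x^2 + 159*x - 81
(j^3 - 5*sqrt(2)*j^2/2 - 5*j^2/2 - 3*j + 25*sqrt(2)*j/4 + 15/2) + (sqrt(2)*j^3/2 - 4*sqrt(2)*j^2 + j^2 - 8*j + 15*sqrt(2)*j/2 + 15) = sqrt(2)*j^3/2 + j^3 - 13*sqrt(2)*j^2/2 - 3*j^2/2 - 11*j + 55*sqrt(2)*j/4 + 45/2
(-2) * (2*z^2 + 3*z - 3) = -4*z^2 - 6*z + 6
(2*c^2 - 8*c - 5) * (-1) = -2*c^2 + 8*c + 5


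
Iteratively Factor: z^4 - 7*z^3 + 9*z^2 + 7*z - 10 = (z - 2)*(z^3 - 5*z^2 - z + 5) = (z - 5)*(z - 2)*(z^2 - 1) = (z - 5)*(z - 2)*(z + 1)*(z - 1)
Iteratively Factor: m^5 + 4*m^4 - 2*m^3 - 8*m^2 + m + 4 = (m + 4)*(m^4 - 2*m^2 + 1) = (m - 1)*(m + 4)*(m^3 + m^2 - m - 1) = (m - 1)*(m + 1)*(m + 4)*(m^2 - 1) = (m - 1)*(m + 1)^2*(m + 4)*(m - 1)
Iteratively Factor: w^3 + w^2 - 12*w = (w + 4)*(w^2 - 3*w) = w*(w + 4)*(w - 3)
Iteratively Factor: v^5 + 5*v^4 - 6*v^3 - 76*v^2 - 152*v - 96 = (v + 2)*(v^4 + 3*v^3 - 12*v^2 - 52*v - 48) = (v + 2)^2*(v^3 + v^2 - 14*v - 24) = (v - 4)*(v + 2)^2*(v^2 + 5*v + 6) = (v - 4)*(v + 2)^2*(v + 3)*(v + 2)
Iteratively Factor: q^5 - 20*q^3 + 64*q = (q - 2)*(q^4 + 2*q^3 - 16*q^2 - 32*q) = (q - 2)*(q + 4)*(q^3 - 2*q^2 - 8*q) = (q - 2)*(q + 2)*(q + 4)*(q^2 - 4*q) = q*(q - 2)*(q + 2)*(q + 4)*(q - 4)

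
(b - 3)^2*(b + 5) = b^3 - b^2 - 21*b + 45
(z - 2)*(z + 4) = z^2 + 2*z - 8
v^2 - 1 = (v - 1)*(v + 1)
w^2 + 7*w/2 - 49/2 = (w - 7/2)*(w + 7)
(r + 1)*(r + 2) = r^2 + 3*r + 2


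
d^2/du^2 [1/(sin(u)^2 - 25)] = 2*(-2*sin(u)^4 - 47*sin(u)^2 + 25)/(sin(u)^2 - 25)^3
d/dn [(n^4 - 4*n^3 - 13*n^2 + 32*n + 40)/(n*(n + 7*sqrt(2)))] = (2*n^5 - 4*n^4 + 21*sqrt(2)*n^4 - 56*sqrt(2)*n^3 - 91*sqrt(2)*n^2 - 32*n^2 - 80*n - 280*sqrt(2))/(n^2*(n^2 + 14*sqrt(2)*n + 98))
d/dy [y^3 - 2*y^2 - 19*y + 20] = 3*y^2 - 4*y - 19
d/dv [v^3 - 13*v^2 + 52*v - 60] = 3*v^2 - 26*v + 52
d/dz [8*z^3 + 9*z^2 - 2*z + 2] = 24*z^2 + 18*z - 2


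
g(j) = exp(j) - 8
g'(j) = exp(j)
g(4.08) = 51.15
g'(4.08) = 59.15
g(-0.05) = -7.05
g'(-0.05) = 0.95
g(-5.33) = -8.00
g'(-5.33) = 0.00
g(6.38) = 581.93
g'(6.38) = 589.93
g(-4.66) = -7.99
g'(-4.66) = 0.01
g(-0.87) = -7.58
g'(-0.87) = 0.42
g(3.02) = 12.49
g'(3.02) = 20.49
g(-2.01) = -7.87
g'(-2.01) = 0.13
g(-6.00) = -8.00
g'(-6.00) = 0.00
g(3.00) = 12.09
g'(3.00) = 20.09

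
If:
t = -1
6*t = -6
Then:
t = -1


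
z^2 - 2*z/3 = z*(z - 2/3)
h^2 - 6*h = h*(h - 6)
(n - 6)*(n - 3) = n^2 - 9*n + 18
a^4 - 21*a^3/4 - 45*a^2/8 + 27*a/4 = a*(a - 6)*(a - 3/4)*(a + 3/2)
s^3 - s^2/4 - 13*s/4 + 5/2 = (s - 5/4)*(s - 1)*(s + 2)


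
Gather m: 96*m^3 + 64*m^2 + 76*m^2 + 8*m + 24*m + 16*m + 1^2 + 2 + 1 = 96*m^3 + 140*m^2 + 48*m + 4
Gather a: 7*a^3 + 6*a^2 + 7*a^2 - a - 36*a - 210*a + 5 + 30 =7*a^3 + 13*a^2 - 247*a + 35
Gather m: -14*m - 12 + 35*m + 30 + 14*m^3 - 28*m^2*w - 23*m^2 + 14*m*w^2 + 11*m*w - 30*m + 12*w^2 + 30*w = 14*m^3 + m^2*(-28*w - 23) + m*(14*w^2 + 11*w - 9) + 12*w^2 + 30*w + 18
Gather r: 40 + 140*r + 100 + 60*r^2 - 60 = 60*r^2 + 140*r + 80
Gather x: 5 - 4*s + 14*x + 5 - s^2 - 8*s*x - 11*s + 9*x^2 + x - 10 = -s^2 - 15*s + 9*x^2 + x*(15 - 8*s)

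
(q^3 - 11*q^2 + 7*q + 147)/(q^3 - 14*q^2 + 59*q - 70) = (q^2 - 4*q - 21)/(q^2 - 7*q + 10)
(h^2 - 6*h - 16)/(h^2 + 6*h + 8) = (h - 8)/(h + 4)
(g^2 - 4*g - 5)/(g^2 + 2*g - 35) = (g + 1)/(g + 7)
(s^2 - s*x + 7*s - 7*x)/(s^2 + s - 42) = (s - x)/(s - 6)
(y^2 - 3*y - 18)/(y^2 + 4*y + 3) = (y - 6)/(y + 1)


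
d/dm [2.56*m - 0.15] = 2.56000000000000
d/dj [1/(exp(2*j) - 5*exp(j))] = (5 - 2*exp(j))*exp(-j)/(exp(j) - 5)^2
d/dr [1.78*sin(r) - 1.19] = 1.78*cos(r)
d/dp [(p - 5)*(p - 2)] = 2*p - 7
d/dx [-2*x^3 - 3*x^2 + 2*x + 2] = -6*x^2 - 6*x + 2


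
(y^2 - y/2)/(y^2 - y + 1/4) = 2*y/(2*y - 1)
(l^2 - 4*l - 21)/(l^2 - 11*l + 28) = (l + 3)/(l - 4)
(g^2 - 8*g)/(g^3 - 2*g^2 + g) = (g - 8)/(g^2 - 2*g + 1)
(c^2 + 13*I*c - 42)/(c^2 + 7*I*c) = (c + 6*I)/c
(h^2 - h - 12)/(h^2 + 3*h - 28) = (h + 3)/(h + 7)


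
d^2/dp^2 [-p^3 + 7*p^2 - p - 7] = 14 - 6*p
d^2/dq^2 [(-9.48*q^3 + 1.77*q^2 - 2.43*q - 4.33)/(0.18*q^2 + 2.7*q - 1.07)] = (1.4210854715202e-14*q^4 - 143.748*q^3 + 165.52998*q^2 - 80.5563*q - 74.78691)/(0.005832*q^6 + 0.26244*q^5 + 3.832596*q^4 + 16.56288*q^3 - 22.782654*q^2 + 9.27369*q - 1.225043)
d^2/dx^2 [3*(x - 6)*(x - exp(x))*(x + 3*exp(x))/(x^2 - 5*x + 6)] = 6*(x^6*exp(x) - 6*x^5*exp(2*x) - 16*x^5*exp(x) + 102*x^4*exp(2*x) + 99*x^4*exp(x) - 687*x^3*exp(2*x) - 270*x^3*exp(x) - 11*x^3 + 2286*x^2*exp(2*x) + 180*x^2*exp(x) + 18*x^2 - 3744*x*exp(2*x) + 504*x*exp(x) + 108*x + 2412*exp(2*x) - 720*exp(x) - 216)/(x^6 - 15*x^5 + 93*x^4 - 305*x^3 + 558*x^2 - 540*x + 216)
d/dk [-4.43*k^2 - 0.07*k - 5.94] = -8.86*k - 0.07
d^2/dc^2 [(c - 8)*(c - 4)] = 2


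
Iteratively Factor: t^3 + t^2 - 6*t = (t)*(t^2 + t - 6) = t*(t + 3)*(t - 2)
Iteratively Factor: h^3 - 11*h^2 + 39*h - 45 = (h - 5)*(h^2 - 6*h + 9) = (h - 5)*(h - 3)*(h - 3)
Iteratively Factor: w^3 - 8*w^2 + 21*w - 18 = (w - 3)*(w^2 - 5*w + 6) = (w - 3)*(w - 2)*(w - 3)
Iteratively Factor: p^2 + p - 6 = (p + 3)*(p - 2)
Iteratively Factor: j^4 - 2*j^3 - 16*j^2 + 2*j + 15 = (j - 1)*(j^3 - j^2 - 17*j - 15) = (j - 5)*(j - 1)*(j^2 + 4*j + 3) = (j - 5)*(j - 1)*(j + 3)*(j + 1)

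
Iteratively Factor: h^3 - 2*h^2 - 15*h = (h)*(h^2 - 2*h - 15) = h*(h + 3)*(h - 5)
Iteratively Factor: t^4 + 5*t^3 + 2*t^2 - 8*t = (t)*(t^3 + 5*t^2 + 2*t - 8) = t*(t - 1)*(t^2 + 6*t + 8) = t*(t - 1)*(t + 4)*(t + 2)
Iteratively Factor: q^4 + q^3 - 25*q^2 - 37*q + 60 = (q - 1)*(q^3 + 2*q^2 - 23*q - 60) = (q - 1)*(q + 4)*(q^2 - 2*q - 15) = (q - 5)*(q - 1)*(q + 4)*(q + 3)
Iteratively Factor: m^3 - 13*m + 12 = (m - 3)*(m^2 + 3*m - 4) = (m - 3)*(m + 4)*(m - 1)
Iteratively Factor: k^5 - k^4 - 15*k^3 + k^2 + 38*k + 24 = (k + 3)*(k^4 - 4*k^3 - 3*k^2 + 10*k + 8) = (k + 1)*(k + 3)*(k^3 - 5*k^2 + 2*k + 8) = (k - 2)*(k + 1)*(k + 3)*(k^2 - 3*k - 4) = (k - 4)*(k - 2)*(k + 1)*(k + 3)*(k + 1)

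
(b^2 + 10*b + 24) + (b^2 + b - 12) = 2*b^2 + 11*b + 12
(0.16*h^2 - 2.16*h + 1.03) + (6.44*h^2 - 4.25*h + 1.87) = 6.6*h^2 - 6.41*h + 2.9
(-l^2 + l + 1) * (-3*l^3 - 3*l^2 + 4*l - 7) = 3*l^5 - 10*l^3 + 8*l^2 - 3*l - 7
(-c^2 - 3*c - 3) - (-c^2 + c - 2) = -4*c - 1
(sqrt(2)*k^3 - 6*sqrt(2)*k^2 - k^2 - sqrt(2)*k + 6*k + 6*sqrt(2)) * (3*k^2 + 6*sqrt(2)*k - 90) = 3*sqrt(2)*k^5 - 18*sqrt(2)*k^4 + 9*k^4 - 99*sqrt(2)*k^3 - 54*k^3 + 78*k^2 + 594*sqrt(2)*k^2 - 468*k + 90*sqrt(2)*k - 540*sqrt(2)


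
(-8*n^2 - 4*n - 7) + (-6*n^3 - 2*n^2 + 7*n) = -6*n^3 - 10*n^2 + 3*n - 7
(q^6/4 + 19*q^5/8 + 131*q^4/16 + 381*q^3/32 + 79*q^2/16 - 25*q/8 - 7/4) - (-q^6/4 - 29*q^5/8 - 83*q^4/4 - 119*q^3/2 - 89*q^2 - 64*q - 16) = q^6/2 + 6*q^5 + 463*q^4/16 + 2285*q^3/32 + 1503*q^2/16 + 487*q/8 + 57/4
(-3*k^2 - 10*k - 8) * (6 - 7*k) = 21*k^3 + 52*k^2 - 4*k - 48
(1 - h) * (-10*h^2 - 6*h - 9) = 10*h^3 - 4*h^2 + 3*h - 9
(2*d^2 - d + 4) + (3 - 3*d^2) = -d^2 - d + 7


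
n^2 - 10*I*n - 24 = (n - 6*I)*(n - 4*I)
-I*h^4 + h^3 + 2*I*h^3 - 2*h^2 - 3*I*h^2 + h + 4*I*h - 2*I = (h - 1)*(h - I)*(h + 2*I)*(-I*h + I)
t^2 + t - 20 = (t - 4)*(t + 5)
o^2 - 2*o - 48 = (o - 8)*(o + 6)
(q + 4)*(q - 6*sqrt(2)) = q^2 - 6*sqrt(2)*q + 4*q - 24*sqrt(2)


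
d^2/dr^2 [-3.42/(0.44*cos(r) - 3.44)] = (-0.662112*sin(r)^2 + 5.176512*cos(r) - 0.662112)/(0.44*cos(r) - 3.44)^3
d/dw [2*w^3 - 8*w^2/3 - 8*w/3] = 6*w^2 - 16*w/3 - 8/3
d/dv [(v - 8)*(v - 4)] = 2*v - 12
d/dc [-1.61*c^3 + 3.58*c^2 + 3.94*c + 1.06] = -4.83*c^2 + 7.16*c + 3.94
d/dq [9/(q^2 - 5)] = -18*q/(q^2 - 5)^2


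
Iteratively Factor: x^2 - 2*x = (x - 2)*(x)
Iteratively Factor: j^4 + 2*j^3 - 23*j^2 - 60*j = (j)*(j^3 + 2*j^2 - 23*j - 60) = j*(j + 3)*(j^2 - j - 20) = j*(j + 3)*(j + 4)*(j - 5)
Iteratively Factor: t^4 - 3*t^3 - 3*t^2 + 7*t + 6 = (t - 3)*(t^3 - 3*t - 2) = (t - 3)*(t + 1)*(t^2 - t - 2) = (t - 3)*(t - 2)*(t + 1)*(t + 1)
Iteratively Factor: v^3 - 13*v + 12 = (v + 4)*(v^2 - 4*v + 3) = (v - 1)*(v + 4)*(v - 3)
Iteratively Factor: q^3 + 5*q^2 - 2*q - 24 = (q + 3)*(q^2 + 2*q - 8) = (q + 3)*(q + 4)*(q - 2)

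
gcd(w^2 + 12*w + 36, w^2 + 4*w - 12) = w + 6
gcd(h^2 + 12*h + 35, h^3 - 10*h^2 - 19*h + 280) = h + 5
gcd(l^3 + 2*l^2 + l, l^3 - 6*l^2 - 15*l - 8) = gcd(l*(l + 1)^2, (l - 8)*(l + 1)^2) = l^2 + 2*l + 1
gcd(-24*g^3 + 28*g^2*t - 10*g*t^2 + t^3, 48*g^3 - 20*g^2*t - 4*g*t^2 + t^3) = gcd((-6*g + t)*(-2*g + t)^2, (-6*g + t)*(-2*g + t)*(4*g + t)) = 12*g^2 - 8*g*t + t^2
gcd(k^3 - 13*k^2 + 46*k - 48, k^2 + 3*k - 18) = k - 3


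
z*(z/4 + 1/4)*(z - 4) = z^3/4 - 3*z^2/4 - z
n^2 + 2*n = n*(n + 2)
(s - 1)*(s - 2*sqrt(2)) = s^2 - 2*sqrt(2)*s - s + 2*sqrt(2)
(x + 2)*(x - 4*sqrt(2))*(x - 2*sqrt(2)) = x^3 - 6*sqrt(2)*x^2 + 2*x^2 - 12*sqrt(2)*x + 16*x + 32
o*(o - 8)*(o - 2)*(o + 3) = o^4 - 7*o^3 - 14*o^2 + 48*o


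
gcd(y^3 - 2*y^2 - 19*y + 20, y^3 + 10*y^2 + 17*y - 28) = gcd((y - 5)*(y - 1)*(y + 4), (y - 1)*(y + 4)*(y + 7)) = y^2 + 3*y - 4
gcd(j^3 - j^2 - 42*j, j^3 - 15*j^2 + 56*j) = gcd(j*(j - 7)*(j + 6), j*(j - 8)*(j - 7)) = j^2 - 7*j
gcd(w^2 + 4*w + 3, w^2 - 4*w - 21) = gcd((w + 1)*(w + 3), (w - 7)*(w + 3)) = w + 3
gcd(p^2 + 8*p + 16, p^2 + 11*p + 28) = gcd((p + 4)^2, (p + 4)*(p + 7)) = p + 4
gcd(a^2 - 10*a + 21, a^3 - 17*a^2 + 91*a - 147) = a^2 - 10*a + 21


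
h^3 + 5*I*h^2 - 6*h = h*(h + 2*I)*(h + 3*I)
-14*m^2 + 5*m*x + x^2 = (-2*m + x)*(7*m + x)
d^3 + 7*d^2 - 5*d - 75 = (d - 3)*(d + 5)^2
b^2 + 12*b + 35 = (b + 5)*(b + 7)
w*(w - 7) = w^2 - 7*w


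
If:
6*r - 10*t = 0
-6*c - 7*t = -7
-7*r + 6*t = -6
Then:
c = -7/102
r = 30/17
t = 18/17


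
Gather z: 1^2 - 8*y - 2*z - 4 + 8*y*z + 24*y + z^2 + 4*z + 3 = 16*y + z^2 + z*(8*y + 2)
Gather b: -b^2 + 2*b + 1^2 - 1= -b^2 + 2*b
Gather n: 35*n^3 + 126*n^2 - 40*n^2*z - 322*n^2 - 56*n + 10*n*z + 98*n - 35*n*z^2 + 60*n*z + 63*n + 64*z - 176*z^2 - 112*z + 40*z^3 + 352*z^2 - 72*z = 35*n^3 + n^2*(-40*z - 196) + n*(-35*z^2 + 70*z + 105) + 40*z^3 + 176*z^2 - 120*z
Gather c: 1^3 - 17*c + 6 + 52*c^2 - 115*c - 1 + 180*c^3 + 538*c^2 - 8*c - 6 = 180*c^3 + 590*c^2 - 140*c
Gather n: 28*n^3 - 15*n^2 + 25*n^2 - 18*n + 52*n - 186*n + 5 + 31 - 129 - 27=28*n^3 + 10*n^2 - 152*n - 120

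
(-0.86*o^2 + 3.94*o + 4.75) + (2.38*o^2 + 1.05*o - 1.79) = 1.52*o^2 + 4.99*o + 2.96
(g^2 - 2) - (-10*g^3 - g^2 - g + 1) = 10*g^3 + 2*g^2 + g - 3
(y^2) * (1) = y^2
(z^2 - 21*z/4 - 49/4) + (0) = z^2 - 21*z/4 - 49/4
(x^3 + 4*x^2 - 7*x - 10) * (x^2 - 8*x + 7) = x^5 - 4*x^4 - 32*x^3 + 74*x^2 + 31*x - 70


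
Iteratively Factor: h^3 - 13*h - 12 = (h + 3)*(h^2 - 3*h - 4) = (h + 1)*(h + 3)*(h - 4)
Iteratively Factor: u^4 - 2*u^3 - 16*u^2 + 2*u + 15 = (u + 1)*(u^3 - 3*u^2 - 13*u + 15) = (u - 5)*(u + 1)*(u^2 + 2*u - 3) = (u - 5)*(u + 1)*(u + 3)*(u - 1)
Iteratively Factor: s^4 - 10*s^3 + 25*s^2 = (s)*(s^3 - 10*s^2 + 25*s) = s^2*(s^2 - 10*s + 25) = s^2*(s - 5)*(s - 5)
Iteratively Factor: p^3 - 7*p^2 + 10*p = (p)*(p^2 - 7*p + 10) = p*(p - 5)*(p - 2)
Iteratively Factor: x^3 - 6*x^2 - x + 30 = (x - 5)*(x^2 - x - 6) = (x - 5)*(x - 3)*(x + 2)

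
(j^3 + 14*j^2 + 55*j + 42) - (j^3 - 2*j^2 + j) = 16*j^2 + 54*j + 42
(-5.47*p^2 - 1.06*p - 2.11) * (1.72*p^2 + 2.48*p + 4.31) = -9.4084*p^4 - 15.3888*p^3 - 29.8337*p^2 - 9.8014*p - 9.0941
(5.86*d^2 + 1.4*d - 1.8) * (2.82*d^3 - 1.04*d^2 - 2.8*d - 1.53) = 16.5252*d^5 - 2.1464*d^4 - 22.94*d^3 - 11.0138*d^2 + 2.898*d + 2.754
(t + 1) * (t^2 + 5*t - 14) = t^3 + 6*t^2 - 9*t - 14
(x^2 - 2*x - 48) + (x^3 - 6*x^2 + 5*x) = x^3 - 5*x^2 + 3*x - 48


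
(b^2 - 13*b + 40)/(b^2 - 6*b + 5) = (b - 8)/(b - 1)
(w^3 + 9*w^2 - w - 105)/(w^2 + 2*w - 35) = (w^2 + 2*w - 15)/(w - 5)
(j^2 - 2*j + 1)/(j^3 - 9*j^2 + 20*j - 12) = (j - 1)/(j^2 - 8*j + 12)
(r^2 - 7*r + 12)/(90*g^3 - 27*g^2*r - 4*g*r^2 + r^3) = (r^2 - 7*r + 12)/(90*g^3 - 27*g^2*r - 4*g*r^2 + r^3)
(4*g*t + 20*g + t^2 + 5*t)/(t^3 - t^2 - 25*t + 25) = (4*g + t)/(t^2 - 6*t + 5)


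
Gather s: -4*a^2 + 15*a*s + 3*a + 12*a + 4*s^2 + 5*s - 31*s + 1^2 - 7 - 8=-4*a^2 + 15*a + 4*s^2 + s*(15*a - 26) - 14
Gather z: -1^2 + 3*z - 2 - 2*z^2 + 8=-2*z^2 + 3*z + 5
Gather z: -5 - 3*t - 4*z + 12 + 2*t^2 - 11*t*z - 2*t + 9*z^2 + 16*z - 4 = 2*t^2 - 5*t + 9*z^2 + z*(12 - 11*t) + 3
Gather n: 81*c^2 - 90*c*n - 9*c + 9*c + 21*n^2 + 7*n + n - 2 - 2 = 81*c^2 + 21*n^2 + n*(8 - 90*c) - 4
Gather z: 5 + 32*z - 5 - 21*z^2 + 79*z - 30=-21*z^2 + 111*z - 30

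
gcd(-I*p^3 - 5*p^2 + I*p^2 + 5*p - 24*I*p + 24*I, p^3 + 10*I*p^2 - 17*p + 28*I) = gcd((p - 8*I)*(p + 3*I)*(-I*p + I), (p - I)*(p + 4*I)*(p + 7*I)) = 1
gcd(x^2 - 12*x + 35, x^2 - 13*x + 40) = x - 5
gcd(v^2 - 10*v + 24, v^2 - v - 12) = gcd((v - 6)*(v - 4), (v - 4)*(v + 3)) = v - 4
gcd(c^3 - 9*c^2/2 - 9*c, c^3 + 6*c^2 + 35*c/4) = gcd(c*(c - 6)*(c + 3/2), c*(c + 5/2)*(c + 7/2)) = c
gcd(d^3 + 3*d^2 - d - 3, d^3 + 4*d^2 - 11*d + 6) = d - 1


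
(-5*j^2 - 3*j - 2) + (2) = -5*j^2 - 3*j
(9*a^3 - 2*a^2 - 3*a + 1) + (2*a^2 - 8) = 9*a^3 - 3*a - 7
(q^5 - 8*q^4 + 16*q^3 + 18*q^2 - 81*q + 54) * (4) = 4*q^5 - 32*q^4 + 64*q^3 + 72*q^2 - 324*q + 216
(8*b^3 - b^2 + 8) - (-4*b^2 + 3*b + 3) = 8*b^3 + 3*b^2 - 3*b + 5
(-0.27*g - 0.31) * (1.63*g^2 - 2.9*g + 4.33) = -0.4401*g^3 + 0.2777*g^2 - 0.2701*g - 1.3423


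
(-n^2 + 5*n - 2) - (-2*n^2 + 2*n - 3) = n^2 + 3*n + 1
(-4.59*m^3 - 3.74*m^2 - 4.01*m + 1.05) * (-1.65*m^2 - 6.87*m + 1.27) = 7.5735*m^5 + 37.7043*m^4 + 26.481*m^3 + 21.0664*m^2 - 12.3062*m + 1.3335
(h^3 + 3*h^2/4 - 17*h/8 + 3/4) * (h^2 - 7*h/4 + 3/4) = h^5 - h^4 - 43*h^3/16 + 161*h^2/32 - 93*h/32 + 9/16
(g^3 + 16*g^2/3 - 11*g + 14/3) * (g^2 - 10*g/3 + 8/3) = g^5 + 2*g^4 - 235*g^3/9 + 500*g^2/9 - 404*g/9 + 112/9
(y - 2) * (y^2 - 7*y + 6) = y^3 - 9*y^2 + 20*y - 12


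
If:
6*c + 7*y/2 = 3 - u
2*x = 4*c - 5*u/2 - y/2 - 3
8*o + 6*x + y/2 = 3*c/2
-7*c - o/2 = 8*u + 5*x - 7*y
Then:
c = 1021*y/194 + 9/97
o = 639/194 - 15391*y/388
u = 237/97 - 6805*y/194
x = 41999*y/776 - 1695/388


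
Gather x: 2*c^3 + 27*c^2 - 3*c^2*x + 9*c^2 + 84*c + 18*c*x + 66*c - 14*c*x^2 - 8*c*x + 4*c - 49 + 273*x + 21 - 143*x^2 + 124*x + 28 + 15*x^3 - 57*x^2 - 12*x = 2*c^3 + 36*c^2 + 154*c + 15*x^3 + x^2*(-14*c - 200) + x*(-3*c^2 + 10*c + 385)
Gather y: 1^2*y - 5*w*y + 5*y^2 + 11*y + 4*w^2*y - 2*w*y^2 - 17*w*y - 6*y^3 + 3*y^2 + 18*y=-6*y^3 + y^2*(8 - 2*w) + y*(4*w^2 - 22*w + 30)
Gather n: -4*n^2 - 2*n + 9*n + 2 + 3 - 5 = -4*n^2 + 7*n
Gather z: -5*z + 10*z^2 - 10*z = 10*z^2 - 15*z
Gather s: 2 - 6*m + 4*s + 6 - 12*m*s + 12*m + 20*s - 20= 6*m + s*(24 - 12*m) - 12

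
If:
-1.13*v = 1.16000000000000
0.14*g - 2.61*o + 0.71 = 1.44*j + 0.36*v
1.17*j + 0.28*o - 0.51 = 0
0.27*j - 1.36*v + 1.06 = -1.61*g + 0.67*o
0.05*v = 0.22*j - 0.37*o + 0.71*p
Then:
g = -1.55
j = 0.41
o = 0.10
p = -0.15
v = -1.03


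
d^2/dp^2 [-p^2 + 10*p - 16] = -2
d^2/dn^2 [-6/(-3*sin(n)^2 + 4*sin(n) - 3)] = 12*(-18*sin(n)^4 + 18*sin(n)^3 + 37*sin(n)^2 - 42*sin(n) + 7)/(3*sin(n)^2 - 4*sin(n) + 3)^3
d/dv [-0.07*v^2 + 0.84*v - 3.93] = 0.84 - 0.14*v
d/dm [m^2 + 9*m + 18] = 2*m + 9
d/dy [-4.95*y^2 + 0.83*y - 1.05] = 0.83 - 9.9*y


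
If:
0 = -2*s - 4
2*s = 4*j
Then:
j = -1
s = -2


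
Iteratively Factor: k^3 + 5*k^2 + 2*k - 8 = (k - 1)*(k^2 + 6*k + 8) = (k - 1)*(k + 2)*(k + 4)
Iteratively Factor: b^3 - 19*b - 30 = (b + 3)*(b^2 - 3*b - 10) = (b + 2)*(b + 3)*(b - 5)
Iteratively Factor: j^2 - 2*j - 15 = (j + 3)*(j - 5)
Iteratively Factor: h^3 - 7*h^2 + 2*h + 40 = (h - 5)*(h^2 - 2*h - 8) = (h - 5)*(h - 4)*(h + 2)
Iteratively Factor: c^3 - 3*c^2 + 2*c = (c)*(c^2 - 3*c + 2) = c*(c - 1)*(c - 2)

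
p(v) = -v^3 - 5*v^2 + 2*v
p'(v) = -3*v^2 - 10*v + 2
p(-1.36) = -9.45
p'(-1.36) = 10.05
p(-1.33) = -9.15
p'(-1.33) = 9.99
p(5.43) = -296.67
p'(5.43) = -140.75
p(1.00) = -4.00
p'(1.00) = -11.00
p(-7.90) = 165.19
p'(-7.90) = -106.23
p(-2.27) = -18.61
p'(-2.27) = 9.24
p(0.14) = 0.18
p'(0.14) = 0.54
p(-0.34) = -1.22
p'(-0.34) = 5.05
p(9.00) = -1116.00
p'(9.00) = -331.00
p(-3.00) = -24.00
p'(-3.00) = 5.00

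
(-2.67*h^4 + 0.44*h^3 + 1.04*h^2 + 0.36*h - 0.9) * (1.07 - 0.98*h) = 2.6166*h^5 - 3.2881*h^4 - 0.5484*h^3 + 0.76*h^2 + 1.2672*h - 0.963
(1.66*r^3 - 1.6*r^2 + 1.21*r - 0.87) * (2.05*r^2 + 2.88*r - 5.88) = 3.403*r^5 + 1.5008*r^4 - 11.8883*r^3 + 11.1093*r^2 - 9.6204*r + 5.1156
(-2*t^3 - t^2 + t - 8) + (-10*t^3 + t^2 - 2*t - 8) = -12*t^3 - t - 16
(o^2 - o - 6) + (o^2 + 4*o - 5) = 2*o^2 + 3*o - 11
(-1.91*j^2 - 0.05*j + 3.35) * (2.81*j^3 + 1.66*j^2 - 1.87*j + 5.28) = -5.3671*j^5 - 3.3111*j^4 + 12.9022*j^3 - 4.4303*j^2 - 6.5285*j + 17.688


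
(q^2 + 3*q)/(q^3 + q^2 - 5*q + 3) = q/(q^2 - 2*q + 1)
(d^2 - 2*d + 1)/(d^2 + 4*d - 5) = (d - 1)/(d + 5)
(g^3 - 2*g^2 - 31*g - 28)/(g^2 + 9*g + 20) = (g^2 - 6*g - 7)/(g + 5)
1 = 1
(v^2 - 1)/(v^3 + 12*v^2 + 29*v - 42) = (v + 1)/(v^2 + 13*v + 42)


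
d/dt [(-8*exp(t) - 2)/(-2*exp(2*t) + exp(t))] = 2*(-8*exp(2*t) - 4*exp(t) + 1)*exp(-t)/(4*exp(2*t) - 4*exp(t) + 1)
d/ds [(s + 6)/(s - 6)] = -12/(s - 6)^2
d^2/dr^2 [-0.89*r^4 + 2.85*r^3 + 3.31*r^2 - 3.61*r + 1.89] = -10.68*r^2 + 17.1*r + 6.62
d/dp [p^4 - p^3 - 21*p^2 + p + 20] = 4*p^3 - 3*p^2 - 42*p + 1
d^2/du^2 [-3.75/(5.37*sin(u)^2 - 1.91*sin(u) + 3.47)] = (432.5535*sin(u)^4 - 115.387875*sin(u)^3 - 914.658375*sin(u)^2 + 255.629625*sin(u) + 112.3935)/(5.37*sin(u)^2 - 1.91*sin(u) + 3.47)^3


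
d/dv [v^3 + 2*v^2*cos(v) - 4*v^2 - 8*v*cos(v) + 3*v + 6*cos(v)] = -2*v^2*sin(v) + 3*v^2 + 8*v*sin(v) + 4*v*cos(v) - 8*v - 6*sin(v) - 8*cos(v) + 3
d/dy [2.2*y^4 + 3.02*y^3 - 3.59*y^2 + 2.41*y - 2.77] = 8.8*y^3 + 9.06*y^2 - 7.18*y + 2.41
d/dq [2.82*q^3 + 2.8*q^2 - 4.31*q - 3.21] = 8.46*q^2 + 5.6*q - 4.31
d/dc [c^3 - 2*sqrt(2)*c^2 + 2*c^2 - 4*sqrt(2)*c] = 3*c^2 - 4*sqrt(2)*c + 4*c - 4*sqrt(2)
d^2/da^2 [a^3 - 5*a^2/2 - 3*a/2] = 6*a - 5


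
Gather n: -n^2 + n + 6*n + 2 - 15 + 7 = -n^2 + 7*n - 6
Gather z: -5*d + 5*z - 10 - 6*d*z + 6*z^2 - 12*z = -5*d + 6*z^2 + z*(-6*d - 7) - 10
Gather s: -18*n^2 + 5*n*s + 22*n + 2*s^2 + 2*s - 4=-18*n^2 + 22*n + 2*s^2 + s*(5*n + 2) - 4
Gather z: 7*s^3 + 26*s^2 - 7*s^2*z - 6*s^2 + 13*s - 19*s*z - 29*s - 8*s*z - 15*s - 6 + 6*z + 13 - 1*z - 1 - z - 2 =7*s^3 + 20*s^2 - 31*s + z*(-7*s^2 - 27*s + 4) + 4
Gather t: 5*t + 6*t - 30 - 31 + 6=11*t - 55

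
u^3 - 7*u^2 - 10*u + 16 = (u - 8)*(u - 1)*(u + 2)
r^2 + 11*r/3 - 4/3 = (r - 1/3)*(r + 4)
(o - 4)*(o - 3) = o^2 - 7*o + 12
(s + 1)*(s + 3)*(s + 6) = s^3 + 10*s^2 + 27*s + 18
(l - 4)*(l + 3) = l^2 - l - 12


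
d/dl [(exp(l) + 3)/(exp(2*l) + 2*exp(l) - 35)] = (-2*(exp(l) + 1)*(exp(l) + 3) + exp(2*l) + 2*exp(l) - 35)*exp(l)/(exp(2*l) + 2*exp(l) - 35)^2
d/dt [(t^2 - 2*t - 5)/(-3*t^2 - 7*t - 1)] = (-13*t^2 - 32*t - 33)/(9*t^4 + 42*t^3 + 55*t^2 + 14*t + 1)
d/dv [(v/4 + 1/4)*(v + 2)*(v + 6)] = 3*v^2/4 + 9*v/2 + 5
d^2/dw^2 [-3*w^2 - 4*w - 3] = -6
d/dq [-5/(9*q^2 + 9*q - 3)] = 5*(2*q + 1)/(3*q^2 + 3*q - 1)^2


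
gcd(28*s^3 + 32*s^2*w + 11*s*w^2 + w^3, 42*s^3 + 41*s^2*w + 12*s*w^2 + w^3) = 14*s^2 + 9*s*w + w^2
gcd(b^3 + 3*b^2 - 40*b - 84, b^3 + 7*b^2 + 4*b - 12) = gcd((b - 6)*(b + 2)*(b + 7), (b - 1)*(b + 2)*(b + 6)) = b + 2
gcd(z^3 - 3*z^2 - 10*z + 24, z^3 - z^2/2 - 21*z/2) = z + 3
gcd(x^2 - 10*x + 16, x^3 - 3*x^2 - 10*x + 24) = x - 2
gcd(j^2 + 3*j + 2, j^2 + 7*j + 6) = j + 1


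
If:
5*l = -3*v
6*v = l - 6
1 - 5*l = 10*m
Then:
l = 6/11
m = -19/110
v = -10/11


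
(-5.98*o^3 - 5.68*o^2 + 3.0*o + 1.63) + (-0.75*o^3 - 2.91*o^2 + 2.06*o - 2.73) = -6.73*o^3 - 8.59*o^2 + 5.06*o - 1.1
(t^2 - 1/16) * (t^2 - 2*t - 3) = t^4 - 2*t^3 - 49*t^2/16 + t/8 + 3/16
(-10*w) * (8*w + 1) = -80*w^2 - 10*w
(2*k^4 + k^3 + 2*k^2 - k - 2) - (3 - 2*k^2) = 2*k^4 + k^3 + 4*k^2 - k - 5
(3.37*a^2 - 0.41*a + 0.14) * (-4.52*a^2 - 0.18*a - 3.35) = -15.2324*a^4 + 1.2466*a^3 - 11.8485*a^2 + 1.3483*a - 0.469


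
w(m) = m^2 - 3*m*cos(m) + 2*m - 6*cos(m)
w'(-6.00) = -16.23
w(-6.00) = 35.52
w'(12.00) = 0.93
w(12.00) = 132.56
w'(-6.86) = -6.28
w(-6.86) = 45.56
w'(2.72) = 15.97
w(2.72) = 25.76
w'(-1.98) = -0.82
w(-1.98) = -0.02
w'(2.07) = 18.30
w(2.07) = 14.27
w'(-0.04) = -1.31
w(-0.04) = -5.95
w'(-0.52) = -3.85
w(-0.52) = -4.62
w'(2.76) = 15.62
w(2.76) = 26.39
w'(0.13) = 0.11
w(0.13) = -6.06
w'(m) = 3*m*sin(m) + 2*m + 6*sin(m) - 3*cos(m) + 2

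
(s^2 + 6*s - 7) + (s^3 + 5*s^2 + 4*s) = s^3 + 6*s^2 + 10*s - 7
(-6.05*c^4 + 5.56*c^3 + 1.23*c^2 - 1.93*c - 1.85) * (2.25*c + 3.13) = -13.6125*c^5 - 6.4265*c^4 + 20.1703*c^3 - 0.4926*c^2 - 10.2034*c - 5.7905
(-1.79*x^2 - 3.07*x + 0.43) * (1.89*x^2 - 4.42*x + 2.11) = -3.3831*x^4 + 2.1095*x^3 + 10.6052*x^2 - 8.3783*x + 0.9073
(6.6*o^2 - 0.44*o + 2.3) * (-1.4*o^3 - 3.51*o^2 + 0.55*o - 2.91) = -9.24*o^5 - 22.55*o^4 + 1.9544*o^3 - 27.521*o^2 + 2.5454*o - 6.693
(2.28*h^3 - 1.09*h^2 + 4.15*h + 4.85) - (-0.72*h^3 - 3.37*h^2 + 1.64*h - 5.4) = 3.0*h^3 + 2.28*h^2 + 2.51*h + 10.25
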